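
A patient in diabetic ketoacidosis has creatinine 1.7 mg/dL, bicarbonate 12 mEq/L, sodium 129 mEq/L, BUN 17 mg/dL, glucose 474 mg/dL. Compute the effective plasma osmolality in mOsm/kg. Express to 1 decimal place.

Effective osmolality excludes urea (freely permeant across cell membranes):
2·Na + glucose/18
= 2·129 + 474/18
= 258 + 26.33
= 284.33 mOsm/kg

284.3 mOsm/kg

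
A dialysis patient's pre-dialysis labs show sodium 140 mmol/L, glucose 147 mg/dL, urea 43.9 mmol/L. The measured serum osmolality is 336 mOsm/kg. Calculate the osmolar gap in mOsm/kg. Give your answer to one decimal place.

Calculated osmolality = 2·Na + glucose/18 + urea
= 2·140 + 147/18 + 43.9
= 280 + 8.17 + 43.90
= 332.07 mOsm/kg ≈ 332.1 mOsm/kg
Osmolar gap = measured − calculated = 336 − 332.1 = 3.9 mOsm/kg

3.9 mOsm/kg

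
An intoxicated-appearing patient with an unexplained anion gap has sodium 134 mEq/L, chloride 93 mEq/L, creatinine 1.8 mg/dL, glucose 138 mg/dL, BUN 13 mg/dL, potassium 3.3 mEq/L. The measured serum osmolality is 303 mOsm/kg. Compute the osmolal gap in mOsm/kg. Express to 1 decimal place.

22.7 mOsm/kg

Calculated osmolality = 2·Na + glucose/18 + BUN/2.8
= 2·134 + 138/18 + 13/2.8
= 268 + 7.67 + 4.64
= 280.31 mOsm/kg ≈ 280.3 mOsm/kg
Osmolar gap = measured − calculated = 303 − 280.3 = 22.7 mOsm/kg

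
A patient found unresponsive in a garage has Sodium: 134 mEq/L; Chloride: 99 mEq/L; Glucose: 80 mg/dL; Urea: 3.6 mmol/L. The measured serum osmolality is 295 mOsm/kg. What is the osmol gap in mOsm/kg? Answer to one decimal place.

Calculated osmolality = 2·Na + glucose/18 + urea
= 2·134 + 80/18 + 3.6
= 268 + 4.44 + 3.60
= 276.04 mOsm/kg ≈ 276.0 mOsm/kg
Osmolar gap = measured − calculated = 295 − 276.0 = 19.0 mOsm/kg

19.0 mOsm/kg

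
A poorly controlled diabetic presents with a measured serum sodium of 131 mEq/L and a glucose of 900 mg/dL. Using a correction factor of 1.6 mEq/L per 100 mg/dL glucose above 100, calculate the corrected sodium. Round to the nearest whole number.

Corrected Na = measured Na + 1.6 · (glucose − 100)/100
= 131 + 1.6 · (900 − 100)/100
= 131 + 12.8
= 143.8 mEq/L

144 mEq/L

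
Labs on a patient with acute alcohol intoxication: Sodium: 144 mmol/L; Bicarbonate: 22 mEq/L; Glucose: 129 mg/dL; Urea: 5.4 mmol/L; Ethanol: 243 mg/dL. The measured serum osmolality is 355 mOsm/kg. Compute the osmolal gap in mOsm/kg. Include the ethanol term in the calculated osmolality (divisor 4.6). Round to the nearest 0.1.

Calculated osmolality = 2·Na + glucose/18 + urea + ethanol/4.6
= 2·144 + 129/18 + 5.4 + 243/4.6
= 288 + 7.17 + 5.40 + 52.83
= 353.4 mOsm/kg ≈ 353.4 mOsm/kg
Osmolar gap = measured − calculated = 355 − 353.4 = 1.6 mOsm/kg

1.6 mOsm/kg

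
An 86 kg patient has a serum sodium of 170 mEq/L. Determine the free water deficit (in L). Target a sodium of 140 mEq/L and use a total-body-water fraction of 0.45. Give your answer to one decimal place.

8.3 L

TBW = 0.45 · 86 = 38.7 L
Free water deficit = TBW · (Na/140 − 1)
= 38.7 · (170/140 − 1)
= 38.7 · 0.2143
= 8.29 L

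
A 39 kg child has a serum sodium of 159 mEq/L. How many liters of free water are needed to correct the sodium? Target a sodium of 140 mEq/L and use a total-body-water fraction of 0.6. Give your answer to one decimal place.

TBW = 0.6 · 39 = 23.4 L
Free water deficit = TBW · (Na/140 − 1)
= 23.4 · (159/140 − 1)
= 23.4 · 0.1357
= 3.18 L

3.2 L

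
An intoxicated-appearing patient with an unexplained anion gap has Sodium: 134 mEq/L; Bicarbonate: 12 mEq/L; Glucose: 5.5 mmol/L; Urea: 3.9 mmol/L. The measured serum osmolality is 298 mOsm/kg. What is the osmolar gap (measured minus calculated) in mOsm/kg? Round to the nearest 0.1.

20.6 mOsm/kg

Calculated osmolality = 2·Na + glucose + urea
= 2·134 + 5.5 + 3.9
= 268 + 5.50 + 3.90
= 277.4 mOsm/kg ≈ 277.4 mOsm/kg
Osmolar gap = measured − calculated = 298 − 277.4 = 20.6 mOsm/kg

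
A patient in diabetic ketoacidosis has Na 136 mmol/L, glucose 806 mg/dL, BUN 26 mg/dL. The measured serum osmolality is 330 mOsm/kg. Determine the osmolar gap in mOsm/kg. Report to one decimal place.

Calculated osmolality = 2·Na + glucose/18 + BUN/2.8
= 2·136 + 806/18 + 26/2.8
= 272 + 44.78 + 9.29
= 326.07 mOsm/kg ≈ 326.1 mOsm/kg
Osmolar gap = measured − calculated = 330 − 326.1 = 3.9 mOsm/kg

3.9 mOsm/kg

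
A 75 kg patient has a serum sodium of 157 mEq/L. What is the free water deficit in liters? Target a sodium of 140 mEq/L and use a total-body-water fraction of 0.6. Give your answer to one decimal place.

TBW = 0.6 · 75 = 45 L
Free water deficit = TBW · (Na/140 − 1)
= 45 · (157/140 − 1)
= 45 · 0.1214
= 5.46 L

5.5 L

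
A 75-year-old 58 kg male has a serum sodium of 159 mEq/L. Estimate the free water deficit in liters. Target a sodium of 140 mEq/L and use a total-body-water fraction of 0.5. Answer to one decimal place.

3.9 L

TBW = 0.5 · 58 = 29 L
Free water deficit = TBW · (Na/140 − 1)
= 29 · (159/140 − 1)
= 29 · 0.1357
= 3.94 L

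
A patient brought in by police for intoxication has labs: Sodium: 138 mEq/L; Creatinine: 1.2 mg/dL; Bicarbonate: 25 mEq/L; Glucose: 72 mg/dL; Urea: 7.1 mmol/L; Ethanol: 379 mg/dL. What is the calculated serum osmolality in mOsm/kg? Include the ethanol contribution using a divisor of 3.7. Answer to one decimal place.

Calculated osmolality = 2·Na + glucose/18 + urea + ethanol/3.7
= 2·138 + 72/18 + 7.1 + 379/3.7
= 276 + 4 + 7.10 + 102.43
= 389.53 mOsm/kg

389.5 mOsm/kg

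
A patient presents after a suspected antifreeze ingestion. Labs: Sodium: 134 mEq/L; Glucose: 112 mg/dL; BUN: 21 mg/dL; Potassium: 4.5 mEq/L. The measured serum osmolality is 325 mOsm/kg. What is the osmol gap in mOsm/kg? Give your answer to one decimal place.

43.3 mOsm/kg

Calculated osmolality = 2·Na + glucose/18 + BUN/2.8
= 2·134 + 112/18 + 21/2.8
= 268 + 6.22 + 7.50
= 281.72 mOsm/kg ≈ 281.7 mOsm/kg
Osmolar gap = measured − calculated = 325 − 281.7 = 43.3 mOsm/kg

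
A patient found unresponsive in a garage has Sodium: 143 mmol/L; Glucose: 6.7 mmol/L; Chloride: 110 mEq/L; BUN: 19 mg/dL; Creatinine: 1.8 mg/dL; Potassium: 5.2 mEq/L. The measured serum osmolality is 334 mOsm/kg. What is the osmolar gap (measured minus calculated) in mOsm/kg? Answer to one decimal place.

Calculated osmolality = 2·Na + glucose + BUN/2.8
= 2·143 + 6.7 + 19/2.8
= 286 + 6.70 + 6.79
= 299.49 mOsm/kg ≈ 299.5 mOsm/kg
Osmolar gap = measured − calculated = 334 − 299.5 = 34.5 mOsm/kg

34.5 mOsm/kg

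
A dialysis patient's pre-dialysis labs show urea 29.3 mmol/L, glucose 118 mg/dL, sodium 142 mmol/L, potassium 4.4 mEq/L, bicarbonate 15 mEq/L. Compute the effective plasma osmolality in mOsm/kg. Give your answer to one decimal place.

Effective osmolality excludes urea (freely permeant across cell membranes):
2·Na + glucose/18
= 2·142 + 118/18
= 284 + 6.56
= 290.56 mOsm/kg

290.6 mOsm/kg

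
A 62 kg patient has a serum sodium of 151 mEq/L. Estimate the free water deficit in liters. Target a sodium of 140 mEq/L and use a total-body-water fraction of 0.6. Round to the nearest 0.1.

2.9 L

TBW = 0.6 · 62 = 37.2 L
Free water deficit = TBW · (Na/140 − 1)
= 37.2 · (151/140 − 1)
= 37.2 · 0.0786
= 2.92 L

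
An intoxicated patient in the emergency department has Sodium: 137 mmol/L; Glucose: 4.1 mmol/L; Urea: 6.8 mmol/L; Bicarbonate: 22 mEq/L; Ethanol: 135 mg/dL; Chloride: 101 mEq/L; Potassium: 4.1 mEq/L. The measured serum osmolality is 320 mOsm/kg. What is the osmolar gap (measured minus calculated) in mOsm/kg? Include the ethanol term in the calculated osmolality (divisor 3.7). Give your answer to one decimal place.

-1.4 mOsm/kg

Calculated osmolality = 2·Na + glucose + urea + ethanol/3.7
= 2·137 + 4.1 + 6.8 + 135/3.7
= 274 + 4.10 + 6.80 + 36.49
= 321.39 mOsm/kg ≈ 321.4 mOsm/kg
Osmolar gap = measured − calculated = 320 − 321.4 = -1.4 mOsm/kg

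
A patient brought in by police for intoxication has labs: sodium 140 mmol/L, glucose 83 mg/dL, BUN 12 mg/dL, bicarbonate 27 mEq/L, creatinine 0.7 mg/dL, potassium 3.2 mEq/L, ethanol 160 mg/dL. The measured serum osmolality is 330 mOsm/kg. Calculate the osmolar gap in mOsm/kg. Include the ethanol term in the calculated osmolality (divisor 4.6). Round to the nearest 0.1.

6.3 mOsm/kg

Calculated osmolality = 2·Na + glucose/18 + BUN/2.8 + ethanol/4.6
= 2·140 + 83/18 + 12/2.8 + 160/4.6
= 280 + 4.61 + 4.29 + 34.78
= 323.68 mOsm/kg ≈ 323.7 mOsm/kg
Osmolar gap = measured − calculated = 330 − 323.7 = 6.3 mOsm/kg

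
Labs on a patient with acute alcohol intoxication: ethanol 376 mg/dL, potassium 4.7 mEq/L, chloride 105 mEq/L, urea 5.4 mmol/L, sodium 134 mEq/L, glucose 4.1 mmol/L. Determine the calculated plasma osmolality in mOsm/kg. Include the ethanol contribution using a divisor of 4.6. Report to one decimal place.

359.2 mOsm/kg

Calculated osmolality = 2·Na + glucose + urea + ethanol/4.6
= 2·134 + 4.1 + 5.4 + 376/4.6
= 268 + 4.10 + 5.40 + 81.74
= 359.24 mOsm/kg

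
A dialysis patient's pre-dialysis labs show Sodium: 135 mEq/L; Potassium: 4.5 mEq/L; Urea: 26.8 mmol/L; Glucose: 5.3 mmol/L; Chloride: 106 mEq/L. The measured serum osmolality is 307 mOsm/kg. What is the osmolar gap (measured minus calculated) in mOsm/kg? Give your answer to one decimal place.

Calculated osmolality = 2·Na + glucose + urea
= 2·135 + 5.3 + 26.8
= 270 + 5.30 + 26.80
= 302.1 mOsm/kg ≈ 302.1 mOsm/kg
Osmolar gap = measured − calculated = 307 − 302.1 = 4.9 mOsm/kg

4.9 mOsm/kg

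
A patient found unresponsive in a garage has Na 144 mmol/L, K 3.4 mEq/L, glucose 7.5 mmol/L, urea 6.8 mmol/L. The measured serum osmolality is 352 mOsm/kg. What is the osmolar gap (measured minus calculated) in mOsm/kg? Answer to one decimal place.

49.7 mOsm/kg

Calculated osmolality = 2·Na + glucose + urea
= 2·144 + 7.5 + 6.8
= 288 + 7.50 + 6.80
= 302.3 mOsm/kg ≈ 302.3 mOsm/kg
Osmolar gap = measured − calculated = 352 − 302.3 = 49.7 mOsm/kg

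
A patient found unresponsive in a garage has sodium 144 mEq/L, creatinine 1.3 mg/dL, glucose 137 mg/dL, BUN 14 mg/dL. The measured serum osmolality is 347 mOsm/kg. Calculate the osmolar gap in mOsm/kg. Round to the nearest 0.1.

Calculated osmolality = 2·Na + glucose/18 + BUN/2.8
= 2·144 + 137/18 + 14/2.8
= 288 + 7.61 + 5
= 300.61 mOsm/kg ≈ 300.6 mOsm/kg
Osmolar gap = measured − calculated = 347 − 300.6 = 46.4 mOsm/kg

46.4 mOsm/kg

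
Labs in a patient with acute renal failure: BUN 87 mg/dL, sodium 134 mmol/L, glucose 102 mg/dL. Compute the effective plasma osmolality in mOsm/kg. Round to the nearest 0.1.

273.7 mOsm/kg

Effective osmolality excludes urea (freely permeant across cell membranes):
2·Na + glucose/18
= 2·134 + 102/18
= 268 + 5.67
= 273.67 mOsm/kg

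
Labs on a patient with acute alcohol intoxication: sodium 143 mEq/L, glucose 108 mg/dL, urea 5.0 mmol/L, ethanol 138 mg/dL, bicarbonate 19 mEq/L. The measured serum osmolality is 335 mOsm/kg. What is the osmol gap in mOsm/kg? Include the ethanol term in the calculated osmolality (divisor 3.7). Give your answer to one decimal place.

Calculated osmolality = 2·Na + glucose/18 + urea + ethanol/3.7
= 2·143 + 108/18 + 5 + 138/3.7
= 286 + 6 + 5 + 37.30
= 334.3 mOsm/kg ≈ 334.3 mOsm/kg
Osmolar gap = measured − calculated = 335 − 334.3 = 0.7 mOsm/kg

0.7 mOsm/kg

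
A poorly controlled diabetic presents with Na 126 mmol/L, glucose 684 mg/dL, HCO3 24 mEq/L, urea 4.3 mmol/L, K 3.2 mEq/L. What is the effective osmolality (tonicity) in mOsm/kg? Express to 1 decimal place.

Effective osmolality excludes urea (freely permeant across cell membranes):
2·Na + glucose/18
= 2·126 + 684/18
= 252 + 38
= 290 mOsm/kg

290.0 mOsm/kg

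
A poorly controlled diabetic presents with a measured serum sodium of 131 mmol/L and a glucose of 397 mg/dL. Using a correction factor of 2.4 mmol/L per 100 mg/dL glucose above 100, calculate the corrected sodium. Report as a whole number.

138 mmol/L

Corrected Na = measured Na + 2.4 · (glucose − 100)/100
= 131 + 2.4 · (397 − 100)/100
= 131 + 7.1
= 138.1 mmol/L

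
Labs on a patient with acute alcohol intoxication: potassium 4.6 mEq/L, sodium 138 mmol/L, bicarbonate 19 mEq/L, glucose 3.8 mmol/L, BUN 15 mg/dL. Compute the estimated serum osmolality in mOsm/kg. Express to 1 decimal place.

Calculated osmolality = 2·Na + glucose + BUN/2.8
= 2·138 + 3.8 + 15/2.8
= 276 + 3.80 + 5.36
= 285.16 mOsm/kg

285.2 mOsm/kg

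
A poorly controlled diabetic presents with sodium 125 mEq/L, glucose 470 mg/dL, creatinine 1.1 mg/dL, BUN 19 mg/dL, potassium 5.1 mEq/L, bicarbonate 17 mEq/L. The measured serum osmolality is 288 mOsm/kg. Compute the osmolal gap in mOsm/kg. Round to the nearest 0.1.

5.1 mOsm/kg

Calculated osmolality = 2·Na + glucose/18 + BUN/2.8
= 2·125 + 470/18 + 19/2.8
= 250 + 26.11 + 6.79
= 282.9 mOsm/kg ≈ 282.9 mOsm/kg
Osmolar gap = measured − calculated = 288 − 282.9 = 5.1 mOsm/kg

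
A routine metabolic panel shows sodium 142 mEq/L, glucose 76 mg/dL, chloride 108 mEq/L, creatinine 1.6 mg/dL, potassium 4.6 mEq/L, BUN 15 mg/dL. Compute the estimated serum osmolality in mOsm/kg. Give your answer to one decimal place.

Calculated osmolality = 2·Na + glucose/18 + BUN/2.8
= 2·142 + 76/18 + 15/2.8
= 284 + 4.22 + 5.36
= 293.58 mOsm/kg

293.6 mOsm/kg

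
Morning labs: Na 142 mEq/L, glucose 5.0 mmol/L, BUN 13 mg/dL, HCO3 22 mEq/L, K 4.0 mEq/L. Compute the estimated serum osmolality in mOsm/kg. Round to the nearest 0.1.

Calculated osmolality = 2·Na + glucose + BUN/2.8
= 2·142 + 5 + 13/2.8
= 284 + 5 + 4.64
= 293.64 mOsm/kg

293.6 mOsm/kg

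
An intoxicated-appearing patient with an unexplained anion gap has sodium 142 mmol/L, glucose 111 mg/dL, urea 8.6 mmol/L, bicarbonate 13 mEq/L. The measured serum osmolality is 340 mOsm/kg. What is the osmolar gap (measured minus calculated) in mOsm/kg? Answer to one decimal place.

Calculated osmolality = 2·Na + glucose/18 + urea
= 2·142 + 111/18 + 8.6
= 284 + 6.17 + 8.60
= 298.77 mOsm/kg ≈ 298.8 mOsm/kg
Osmolar gap = measured − calculated = 340 − 298.8 = 41.2 mOsm/kg

41.2 mOsm/kg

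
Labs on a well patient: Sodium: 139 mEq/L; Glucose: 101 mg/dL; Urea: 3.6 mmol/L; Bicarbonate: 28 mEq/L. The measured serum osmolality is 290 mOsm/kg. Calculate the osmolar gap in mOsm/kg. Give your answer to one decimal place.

Calculated osmolality = 2·Na + glucose/18 + urea
= 2·139 + 101/18 + 3.6
= 278 + 5.61 + 3.60
= 287.21 mOsm/kg ≈ 287.2 mOsm/kg
Osmolar gap = measured − calculated = 290 − 287.2 = 2.8 mOsm/kg

2.8 mOsm/kg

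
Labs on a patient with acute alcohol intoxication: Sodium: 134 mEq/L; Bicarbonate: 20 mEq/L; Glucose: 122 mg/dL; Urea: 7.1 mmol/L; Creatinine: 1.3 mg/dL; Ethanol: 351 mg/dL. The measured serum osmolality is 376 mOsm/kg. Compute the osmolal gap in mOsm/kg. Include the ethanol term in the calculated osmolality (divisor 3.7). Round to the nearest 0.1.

-0.7 mOsm/kg

Calculated osmolality = 2·Na + glucose/18 + urea + ethanol/3.7
= 2·134 + 122/18 + 7.1 + 351/3.7
= 268 + 6.78 + 7.10 + 94.86
= 376.74 mOsm/kg ≈ 376.7 mOsm/kg
Osmolar gap = measured − calculated = 376 − 376.7 = -0.7 mOsm/kg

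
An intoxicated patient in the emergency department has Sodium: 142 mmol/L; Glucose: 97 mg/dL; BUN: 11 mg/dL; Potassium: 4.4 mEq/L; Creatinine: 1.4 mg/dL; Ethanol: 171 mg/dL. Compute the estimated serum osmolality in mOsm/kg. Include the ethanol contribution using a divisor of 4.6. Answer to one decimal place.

330.5 mOsm/kg

Calculated osmolality = 2·Na + glucose/18 + BUN/2.8 + ethanol/4.6
= 2·142 + 97/18 + 11/2.8 + 171/4.6
= 284 + 5.39 + 3.93 + 37.17
= 330.49 mOsm/kg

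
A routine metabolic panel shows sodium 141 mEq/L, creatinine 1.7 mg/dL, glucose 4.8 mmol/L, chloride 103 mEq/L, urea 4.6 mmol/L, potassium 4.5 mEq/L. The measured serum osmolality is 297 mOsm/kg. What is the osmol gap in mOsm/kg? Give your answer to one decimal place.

Calculated osmolality = 2·Na + glucose + urea
= 2·141 + 4.8 + 4.6
= 282 + 4.80 + 4.60
= 291.4 mOsm/kg ≈ 291.4 mOsm/kg
Osmolar gap = measured − calculated = 297 − 291.4 = 5.6 mOsm/kg

5.6 mOsm/kg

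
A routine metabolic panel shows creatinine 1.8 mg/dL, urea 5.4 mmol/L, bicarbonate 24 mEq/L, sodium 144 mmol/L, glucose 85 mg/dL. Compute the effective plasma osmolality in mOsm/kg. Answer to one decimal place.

Effective osmolality excludes urea (freely permeant across cell membranes):
2·Na + glucose/18
= 2·144 + 85/18
= 288 + 4.72
= 292.72 mOsm/kg

292.7 mOsm/kg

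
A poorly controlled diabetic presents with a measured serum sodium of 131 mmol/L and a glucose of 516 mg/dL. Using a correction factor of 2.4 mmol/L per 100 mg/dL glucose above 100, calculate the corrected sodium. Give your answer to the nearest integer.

141 mmol/L

Corrected Na = measured Na + 2.4 · (glucose − 100)/100
= 131 + 2.4 · (516 − 100)/100
= 131 + 10
= 141 mmol/L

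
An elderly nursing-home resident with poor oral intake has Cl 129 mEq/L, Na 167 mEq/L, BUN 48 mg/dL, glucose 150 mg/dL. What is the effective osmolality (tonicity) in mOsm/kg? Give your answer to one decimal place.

Effective osmolality excludes urea (freely permeant across cell membranes):
2·Na + glucose/18
= 2·167 + 150/18
= 334 + 8.33
= 342.33 mOsm/kg

342.3 mOsm/kg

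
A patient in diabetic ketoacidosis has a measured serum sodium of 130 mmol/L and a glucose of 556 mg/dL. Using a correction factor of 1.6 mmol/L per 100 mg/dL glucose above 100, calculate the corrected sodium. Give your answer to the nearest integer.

Corrected Na = measured Na + 1.6 · (glucose − 100)/100
= 130 + 1.6 · (556 − 100)/100
= 130 + 7.3
= 137.3 mmol/L

137 mmol/L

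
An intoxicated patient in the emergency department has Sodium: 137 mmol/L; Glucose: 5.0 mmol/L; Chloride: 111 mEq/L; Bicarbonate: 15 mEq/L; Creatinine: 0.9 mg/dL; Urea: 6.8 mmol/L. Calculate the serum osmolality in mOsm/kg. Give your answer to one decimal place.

Calculated osmolality = 2·Na + glucose + urea
= 2·137 + 5 + 6.8
= 274 + 5 + 6.80
= 285.8 mOsm/kg

285.8 mOsm/kg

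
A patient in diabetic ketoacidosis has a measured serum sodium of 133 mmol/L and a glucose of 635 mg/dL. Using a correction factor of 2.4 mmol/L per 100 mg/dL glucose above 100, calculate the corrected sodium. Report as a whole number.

Corrected Na = measured Na + 2.4 · (glucose − 100)/100
= 133 + 2.4 · (635 − 100)/100
= 133 + 12.8
= 145.8 mmol/L

146 mmol/L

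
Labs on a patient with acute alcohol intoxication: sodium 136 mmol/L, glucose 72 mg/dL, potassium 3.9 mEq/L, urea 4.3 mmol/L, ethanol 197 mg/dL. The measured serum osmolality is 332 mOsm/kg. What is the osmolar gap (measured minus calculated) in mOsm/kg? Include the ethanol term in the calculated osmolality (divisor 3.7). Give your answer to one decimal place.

Calculated osmolality = 2·Na + glucose/18 + urea + ethanol/3.7
= 2·136 + 72/18 + 4.3 + 197/3.7
= 272 + 4 + 4.30 + 53.24
= 333.54 mOsm/kg ≈ 333.5 mOsm/kg
Osmolar gap = measured − calculated = 332 − 333.5 = -1.5 mOsm/kg

-1.5 mOsm/kg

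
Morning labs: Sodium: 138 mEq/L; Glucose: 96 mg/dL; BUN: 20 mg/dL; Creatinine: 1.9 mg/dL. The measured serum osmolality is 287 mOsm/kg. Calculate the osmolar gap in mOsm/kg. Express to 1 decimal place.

Calculated osmolality = 2·Na + glucose/18 + BUN/2.8
= 2·138 + 96/18 + 20/2.8
= 276 + 5.33 + 7.14
= 288.47 mOsm/kg ≈ 288.5 mOsm/kg
Osmolar gap = measured − calculated = 287 − 288.5 = -1.5 mOsm/kg

-1.5 mOsm/kg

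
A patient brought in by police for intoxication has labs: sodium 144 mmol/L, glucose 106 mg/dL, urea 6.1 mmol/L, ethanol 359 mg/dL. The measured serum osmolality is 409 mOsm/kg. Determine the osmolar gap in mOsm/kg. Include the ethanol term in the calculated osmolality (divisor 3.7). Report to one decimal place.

Calculated osmolality = 2·Na + glucose/18 + urea + ethanol/3.7
= 2·144 + 106/18 + 6.1 + 359/3.7
= 288 + 5.89 + 6.10 + 97.03
= 397.02 mOsm/kg ≈ 397.0 mOsm/kg
Osmolar gap = measured − calculated = 409 − 397.0 = 12.0 mOsm/kg

12.0 mOsm/kg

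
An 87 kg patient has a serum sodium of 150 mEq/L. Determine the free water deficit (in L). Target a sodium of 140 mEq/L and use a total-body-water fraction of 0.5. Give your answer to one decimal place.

3.1 L

TBW = 0.5 · 87 = 43.5 L
Free water deficit = TBW · (Na/140 − 1)
= 43.5 · (150/140 − 1)
= 43.5 · 0.0714
= 3.11 L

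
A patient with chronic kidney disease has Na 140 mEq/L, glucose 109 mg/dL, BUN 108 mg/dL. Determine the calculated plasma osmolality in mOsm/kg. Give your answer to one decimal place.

Calculated osmolality = 2·Na + glucose/18 + BUN/2.8
= 2·140 + 109/18 + 108/2.8
= 280 + 6.06 + 38.57
= 324.63 mOsm/kg

324.6 mOsm/kg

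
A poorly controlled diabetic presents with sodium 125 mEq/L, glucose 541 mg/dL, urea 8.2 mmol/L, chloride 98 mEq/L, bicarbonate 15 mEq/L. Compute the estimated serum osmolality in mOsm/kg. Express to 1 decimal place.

288.3 mOsm/kg

Calculated osmolality = 2·Na + glucose/18 + urea
= 2·125 + 541/18 + 8.2
= 250 + 30.06 + 8.20
= 288.26 mOsm/kg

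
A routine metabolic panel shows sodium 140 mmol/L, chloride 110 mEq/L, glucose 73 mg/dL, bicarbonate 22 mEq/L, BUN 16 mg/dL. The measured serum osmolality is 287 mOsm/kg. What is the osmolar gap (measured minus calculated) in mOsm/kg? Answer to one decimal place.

Calculated osmolality = 2·Na + glucose/18 + BUN/2.8
= 2·140 + 73/18 + 16/2.8
= 280 + 4.06 + 5.71
= 289.77 mOsm/kg ≈ 289.8 mOsm/kg
Osmolar gap = measured − calculated = 287 − 289.8 = -2.8 mOsm/kg

-2.8 mOsm/kg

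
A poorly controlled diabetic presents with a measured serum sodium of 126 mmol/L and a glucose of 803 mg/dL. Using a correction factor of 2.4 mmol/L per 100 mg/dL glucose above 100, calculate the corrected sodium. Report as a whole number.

Corrected Na = measured Na + 2.4 · (glucose − 100)/100
= 126 + 2.4 · (803 − 100)/100
= 126 + 16.9
= 142.9 mmol/L

143 mmol/L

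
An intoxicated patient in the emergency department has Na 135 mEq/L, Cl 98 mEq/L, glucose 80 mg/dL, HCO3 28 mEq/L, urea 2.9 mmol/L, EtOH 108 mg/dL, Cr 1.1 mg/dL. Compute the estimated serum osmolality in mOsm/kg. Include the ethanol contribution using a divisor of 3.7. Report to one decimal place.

306.5 mOsm/kg

Calculated osmolality = 2·Na + glucose/18 + urea + ethanol/3.7
= 2·135 + 80/18 + 2.9 + 108/3.7
= 270 + 4.44 + 2.90 + 29.19
= 306.53 mOsm/kg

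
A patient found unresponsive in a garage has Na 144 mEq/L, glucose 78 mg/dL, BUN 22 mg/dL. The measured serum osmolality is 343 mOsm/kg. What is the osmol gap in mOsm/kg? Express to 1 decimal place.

Calculated osmolality = 2·Na + glucose/18 + BUN/2.8
= 2·144 + 78/18 + 22/2.8
= 288 + 4.33 + 7.86
= 300.19 mOsm/kg ≈ 300.2 mOsm/kg
Osmolar gap = measured − calculated = 343 − 300.2 = 42.8 mOsm/kg

42.8 mOsm/kg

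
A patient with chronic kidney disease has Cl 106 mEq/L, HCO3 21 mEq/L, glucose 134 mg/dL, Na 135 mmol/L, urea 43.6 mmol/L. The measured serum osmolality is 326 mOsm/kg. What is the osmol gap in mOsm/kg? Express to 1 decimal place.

Calculated osmolality = 2·Na + glucose/18 + urea
= 2·135 + 134/18 + 43.6
= 270 + 7.44 + 43.60
= 321.04 mOsm/kg ≈ 321.0 mOsm/kg
Osmolar gap = measured − calculated = 326 − 321.0 = 5.0 mOsm/kg

5.0 mOsm/kg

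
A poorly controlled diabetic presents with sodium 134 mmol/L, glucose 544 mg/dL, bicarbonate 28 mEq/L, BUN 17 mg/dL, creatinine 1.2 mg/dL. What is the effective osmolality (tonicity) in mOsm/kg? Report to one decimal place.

298.2 mOsm/kg

Effective osmolality excludes urea (freely permeant across cell membranes):
2·Na + glucose/18
= 2·134 + 544/18
= 268 + 30.22
= 298.22 mOsm/kg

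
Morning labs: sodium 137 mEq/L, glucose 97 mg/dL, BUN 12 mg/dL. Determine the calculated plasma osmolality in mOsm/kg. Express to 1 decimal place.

283.7 mOsm/kg

Calculated osmolality = 2·Na + glucose/18 + BUN/2.8
= 2·137 + 97/18 + 12/2.8
= 274 + 5.39 + 4.29
= 283.68 mOsm/kg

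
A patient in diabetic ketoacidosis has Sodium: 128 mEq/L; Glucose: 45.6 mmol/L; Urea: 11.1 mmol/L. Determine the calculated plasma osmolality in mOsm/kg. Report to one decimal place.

312.7 mOsm/kg

Calculated osmolality = 2·Na + glucose + urea
= 2·128 + 45.6 + 11.1
= 256 + 45.60 + 11.10
= 312.7 mOsm/kg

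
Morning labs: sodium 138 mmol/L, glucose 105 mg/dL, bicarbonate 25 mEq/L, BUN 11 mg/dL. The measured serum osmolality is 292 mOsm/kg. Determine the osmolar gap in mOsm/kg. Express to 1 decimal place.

6.2 mOsm/kg

Calculated osmolality = 2·Na + glucose/18 + BUN/2.8
= 2·138 + 105/18 + 11/2.8
= 276 + 5.83 + 3.93
= 285.76 mOsm/kg ≈ 285.8 mOsm/kg
Osmolar gap = measured − calculated = 292 − 285.8 = 6.2 mOsm/kg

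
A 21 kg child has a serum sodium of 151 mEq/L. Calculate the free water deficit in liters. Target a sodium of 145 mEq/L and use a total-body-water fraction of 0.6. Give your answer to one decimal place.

0.5 L

TBW = 0.6 · 21 = 12.6 L
Free water deficit = TBW · (Na/145 − 1)
= 12.6 · (151/145 − 1)
= 12.6 · 0.0414
= 0.52 L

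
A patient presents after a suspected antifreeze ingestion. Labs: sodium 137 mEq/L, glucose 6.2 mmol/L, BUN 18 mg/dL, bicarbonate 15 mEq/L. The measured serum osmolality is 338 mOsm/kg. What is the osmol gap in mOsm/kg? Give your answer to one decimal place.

51.4 mOsm/kg

Calculated osmolality = 2·Na + glucose + BUN/2.8
= 2·137 + 6.2 + 18/2.8
= 274 + 6.20 + 6.43
= 286.63 mOsm/kg ≈ 286.6 mOsm/kg
Osmolar gap = measured − calculated = 338 − 286.6 = 51.4 mOsm/kg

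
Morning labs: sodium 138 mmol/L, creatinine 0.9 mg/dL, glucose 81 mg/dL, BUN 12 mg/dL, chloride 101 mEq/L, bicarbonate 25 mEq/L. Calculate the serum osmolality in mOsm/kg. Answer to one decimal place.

284.8 mOsm/kg

Calculated osmolality = 2·Na + glucose/18 + BUN/2.8
= 2·138 + 81/18 + 12/2.8
= 276 + 4.50 + 4.29
= 284.79 mOsm/kg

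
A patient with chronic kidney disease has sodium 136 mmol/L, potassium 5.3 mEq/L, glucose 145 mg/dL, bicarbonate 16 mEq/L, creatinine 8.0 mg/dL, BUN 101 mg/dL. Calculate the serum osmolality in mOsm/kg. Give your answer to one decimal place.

Calculated osmolality = 2·Na + glucose/18 + BUN/2.8
= 2·136 + 145/18 + 101/2.8
= 272 + 8.06 + 36.07
= 316.13 mOsm/kg

316.1 mOsm/kg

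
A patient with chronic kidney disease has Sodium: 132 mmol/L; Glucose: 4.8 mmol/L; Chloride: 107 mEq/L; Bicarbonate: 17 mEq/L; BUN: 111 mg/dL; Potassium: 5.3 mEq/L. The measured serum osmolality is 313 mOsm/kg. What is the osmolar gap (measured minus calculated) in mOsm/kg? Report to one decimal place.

Calculated osmolality = 2·Na + glucose + BUN/2.8
= 2·132 + 4.8 + 111/2.8
= 264 + 4.80 + 39.64
= 308.44 mOsm/kg ≈ 308.4 mOsm/kg
Osmolar gap = measured − calculated = 313 − 308.4 = 4.6 mOsm/kg

4.6 mOsm/kg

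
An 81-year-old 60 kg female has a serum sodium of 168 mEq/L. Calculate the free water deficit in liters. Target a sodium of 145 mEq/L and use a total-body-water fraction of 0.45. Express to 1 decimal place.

4.3 L

TBW = 0.45 · 60 = 27 L
Free water deficit = TBW · (Na/145 − 1)
= 27 · (168/145 − 1)
= 27 · 0.1586
= 4.28 L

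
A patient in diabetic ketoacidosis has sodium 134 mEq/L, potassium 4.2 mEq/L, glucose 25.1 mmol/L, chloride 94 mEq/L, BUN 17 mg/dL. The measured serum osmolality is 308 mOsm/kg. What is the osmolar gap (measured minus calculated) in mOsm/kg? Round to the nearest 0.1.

Calculated osmolality = 2·Na + glucose + BUN/2.8
= 2·134 + 25.1 + 17/2.8
= 268 + 25.10 + 6.07
= 299.17 mOsm/kg ≈ 299.2 mOsm/kg
Osmolar gap = measured − calculated = 308 − 299.2 = 8.8 mOsm/kg

8.8 mOsm/kg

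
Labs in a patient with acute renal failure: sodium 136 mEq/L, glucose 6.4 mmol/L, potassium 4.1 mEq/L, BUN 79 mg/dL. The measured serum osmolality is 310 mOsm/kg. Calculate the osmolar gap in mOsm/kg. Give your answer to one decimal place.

3.4 mOsm/kg

Calculated osmolality = 2·Na + glucose + BUN/2.8
= 2·136 + 6.4 + 79/2.8
= 272 + 6.40 + 28.21
= 306.61 mOsm/kg ≈ 306.6 mOsm/kg
Osmolar gap = measured − calculated = 310 − 306.6 = 3.4 mOsm/kg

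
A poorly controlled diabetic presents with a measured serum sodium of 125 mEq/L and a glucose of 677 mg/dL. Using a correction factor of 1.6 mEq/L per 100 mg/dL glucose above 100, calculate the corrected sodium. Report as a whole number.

Corrected Na = measured Na + 1.6 · (glucose − 100)/100
= 125 + 1.6 · (677 − 100)/100
= 125 + 9.2
= 134.2 mEq/L

134 mEq/L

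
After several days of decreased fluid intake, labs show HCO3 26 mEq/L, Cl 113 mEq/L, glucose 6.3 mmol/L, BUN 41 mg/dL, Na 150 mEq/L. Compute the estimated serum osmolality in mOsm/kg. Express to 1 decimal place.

320.9 mOsm/kg

Calculated osmolality = 2·Na + glucose + BUN/2.8
= 2·150 + 6.3 + 41/2.8
= 300 + 6.30 + 14.64
= 320.94 mOsm/kg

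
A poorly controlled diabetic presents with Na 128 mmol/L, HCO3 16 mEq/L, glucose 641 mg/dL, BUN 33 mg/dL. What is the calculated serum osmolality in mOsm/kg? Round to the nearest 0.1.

303.4 mOsm/kg

Calculated osmolality = 2·Na + glucose/18 + BUN/2.8
= 2·128 + 641/18 + 33/2.8
= 256 + 35.61 + 11.79
= 303.4 mOsm/kg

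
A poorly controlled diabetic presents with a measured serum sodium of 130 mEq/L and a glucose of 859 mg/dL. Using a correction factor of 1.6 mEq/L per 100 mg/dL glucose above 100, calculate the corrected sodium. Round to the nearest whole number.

142 mEq/L

Corrected Na = measured Na + 1.6 · (glucose − 100)/100
= 130 + 1.6 · (859 − 100)/100
= 130 + 12.1
= 142.1 mEq/L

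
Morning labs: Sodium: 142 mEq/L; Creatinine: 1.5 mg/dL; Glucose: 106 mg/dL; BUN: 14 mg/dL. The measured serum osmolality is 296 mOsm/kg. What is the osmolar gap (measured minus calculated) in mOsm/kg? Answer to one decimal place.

Calculated osmolality = 2·Na + glucose/18 + BUN/2.8
= 2·142 + 106/18 + 14/2.8
= 284 + 5.89 + 5
= 294.89 mOsm/kg ≈ 294.9 mOsm/kg
Osmolar gap = measured − calculated = 296 − 294.9 = 1.1 mOsm/kg

1.1 mOsm/kg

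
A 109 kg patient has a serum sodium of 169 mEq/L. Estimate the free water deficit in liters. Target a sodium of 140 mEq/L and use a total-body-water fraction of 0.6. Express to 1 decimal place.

TBW = 0.6 · 109 = 65.4 L
Free water deficit = TBW · (Na/140 − 1)
= 65.4 · (169/140 − 1)
= 65.4 · 0.2071
= 13.54 L

13.5 L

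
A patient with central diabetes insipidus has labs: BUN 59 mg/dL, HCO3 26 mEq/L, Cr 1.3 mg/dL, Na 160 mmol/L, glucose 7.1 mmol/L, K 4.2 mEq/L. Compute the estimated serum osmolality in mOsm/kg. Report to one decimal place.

Calculated osmolality = 2·Na + glucose + BUN/2.8
= 2·160 + 7.1 + 59/2.8
= 320 + 7.10 + 21.07
= 348.17 mOsm/kg

348.2 mOsm/kg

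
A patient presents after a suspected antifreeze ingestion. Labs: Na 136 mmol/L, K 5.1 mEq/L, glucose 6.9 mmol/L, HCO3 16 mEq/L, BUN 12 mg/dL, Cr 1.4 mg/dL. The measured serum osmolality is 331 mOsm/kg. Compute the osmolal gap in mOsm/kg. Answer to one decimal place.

Calculated osmolality = 2·Na + glucose + BUN/2.8
= 2·136 + 6.9 + 12/2.8
= 272 + 6.90 + 4.29
= 283.19 mOsm/kg ≈ 283.2 mOsm/kg
Osmolar gap = measured − calculated = 331 − 283.2 = 47.8 mOsm/kg

47.8 mOsm/kg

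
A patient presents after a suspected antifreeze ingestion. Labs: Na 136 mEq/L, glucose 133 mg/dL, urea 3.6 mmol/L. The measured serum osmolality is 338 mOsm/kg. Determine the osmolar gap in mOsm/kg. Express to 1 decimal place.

55.0 mOsm/kg

Calculated osmolality = 2·Na + glucose/18 + urea
= 2·136 + 133/18 + 3.6
= 272 + 7.39 + 3.60
= 282.99 mOsm/kg ≈ 283.0 mOsm/kg
Osmolar gap = measured − calculated = 338 − 283.0 = 55.0 mOsm/kg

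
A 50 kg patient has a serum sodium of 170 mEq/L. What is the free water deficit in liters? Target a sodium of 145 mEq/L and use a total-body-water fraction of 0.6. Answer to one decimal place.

5.2 L

TBW = 0.6 · 50 = 30 L
Free water deficit = TBW · (Na/145 − 1)
= 30 · (170/145 − 1)
= 30 · 0.1724
= 5.17 L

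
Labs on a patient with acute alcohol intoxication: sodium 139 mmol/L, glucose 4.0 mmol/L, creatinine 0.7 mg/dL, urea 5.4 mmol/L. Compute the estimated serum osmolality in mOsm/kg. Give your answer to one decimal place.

Calculated osmolality = 2·Na + glucose + urea
= 2·139 + 4 + 5.4
= 278 + 4 + 5.40
= 287.4 mOsm/kg

287.4 mOsm/kg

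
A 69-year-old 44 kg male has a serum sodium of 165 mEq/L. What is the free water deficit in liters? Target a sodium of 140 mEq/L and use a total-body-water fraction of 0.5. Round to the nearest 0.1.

3.9 L

TBW = 0.5 · 44 = 22 L
Free water deficit = TBW · (Na/140 − 1)
= 22 · (165/140 − 1)
= 22 · 0.1786
= 3.93 L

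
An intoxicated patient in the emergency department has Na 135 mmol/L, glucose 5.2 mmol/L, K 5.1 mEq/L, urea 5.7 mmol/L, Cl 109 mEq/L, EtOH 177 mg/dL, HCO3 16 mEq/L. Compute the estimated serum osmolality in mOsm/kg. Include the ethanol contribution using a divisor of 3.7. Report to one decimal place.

328.7 mOsm/kg

Calculated osmolality = 2·Na + glucose + urea + ethanol/3.7
= 2·135 + 5.2 + 5.7 + 177/3.7
= 270 + 5.20 + 5.70 + 47.84
= 328.74 mOsm/kg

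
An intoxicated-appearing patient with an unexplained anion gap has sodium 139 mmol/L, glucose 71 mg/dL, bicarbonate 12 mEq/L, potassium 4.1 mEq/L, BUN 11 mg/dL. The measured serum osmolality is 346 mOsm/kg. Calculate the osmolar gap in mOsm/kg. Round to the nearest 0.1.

60.1 mOsm/kg

Calculated osmolality = 2·Na + glucose/18 + BUN/2.8
= 2·139 + 71/18 + 11/2.8
= 278 + 3.94 + 3.93
= 285.87 mOsm/kg ≈ 285.9 mOsm/kg
Osmolar gap = measured − calculated = 346 − 285.9 = 60.1 mOsm/kg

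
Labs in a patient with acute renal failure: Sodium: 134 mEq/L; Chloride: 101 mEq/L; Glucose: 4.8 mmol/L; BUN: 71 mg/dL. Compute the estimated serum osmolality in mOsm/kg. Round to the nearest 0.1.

Calculated osmolality = 2·Na + glucose + BUN/2.8
= 2·134 + 4.8 + 71/2.8
= 268 + 4.80 + 25.36
= 298.16 mOsm/kg

298.2 mOsm/kg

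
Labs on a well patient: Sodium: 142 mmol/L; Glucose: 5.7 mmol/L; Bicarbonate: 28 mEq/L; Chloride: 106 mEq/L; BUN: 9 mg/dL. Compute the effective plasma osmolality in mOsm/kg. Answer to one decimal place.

Effective osmolality excludes urea (freely permeant across cell membranes):
2·Na + glucose
= 2·142 + 5.7
= 284 + 5.7
= 289.7 mOsm/kg

289.7 mOsm/kg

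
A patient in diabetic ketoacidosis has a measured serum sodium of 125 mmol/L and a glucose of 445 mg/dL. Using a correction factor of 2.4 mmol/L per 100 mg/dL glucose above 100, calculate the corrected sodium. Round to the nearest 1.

Corrected Na = measured Na + 2.4 · (glucose − 100)/100
= 125 + 2.4 · (445 − 100)/100
= 125 + 8.3
= 133.3 mmol/L

133 mmol/L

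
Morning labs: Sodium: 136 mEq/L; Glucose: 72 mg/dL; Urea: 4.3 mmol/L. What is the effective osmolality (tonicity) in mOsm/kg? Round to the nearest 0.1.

Effective osmolality excludes urea (freely permeant across cell membranes):
2·Na + glucose/18
= 2·136 + 72/18
= 272 + 4
= 276 mOsm/kg

276.0 mOsm/kg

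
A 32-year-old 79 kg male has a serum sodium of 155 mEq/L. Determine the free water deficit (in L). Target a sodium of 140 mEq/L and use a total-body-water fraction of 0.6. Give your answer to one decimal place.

5.1 L

TBW = 0.6 · 79 = 47.4 L
Free water deficit = TBW · (Na/140 − 1)
= 47.4 · (155/140 − 1)
= 47.4 · 0.1071
= 5.08 L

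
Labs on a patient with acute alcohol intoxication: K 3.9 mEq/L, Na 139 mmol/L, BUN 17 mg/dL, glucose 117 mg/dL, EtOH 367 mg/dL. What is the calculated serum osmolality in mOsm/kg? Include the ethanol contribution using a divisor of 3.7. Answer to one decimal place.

Calculated osmolality = 2·Na + glucose/18 + BUN/2.8 + ethanol/3.7
= 2·139 + 117/18 + 17/2.8 + 367/3.7
= 278 + 6.50 + 6.07 + 99.19
= 389.76 mOsm/kg

389.8 mOsm/kg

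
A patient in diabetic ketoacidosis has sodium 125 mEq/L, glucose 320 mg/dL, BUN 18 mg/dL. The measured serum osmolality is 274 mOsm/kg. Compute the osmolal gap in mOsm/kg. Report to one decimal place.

-0.2 mOsm/kg

Calculated osmolality = 2·Na + glucose/18 + BUN/2.8
= 2·125 + 320/18 + 18/2.8
= 250 + 17.78 + 6.43
= 274.21 mOsm/kg ≈ 274.2 mOsm/kg
Osmolar gap = measured − calculated = 274 − 274.2 = -0.2 mOsm/kg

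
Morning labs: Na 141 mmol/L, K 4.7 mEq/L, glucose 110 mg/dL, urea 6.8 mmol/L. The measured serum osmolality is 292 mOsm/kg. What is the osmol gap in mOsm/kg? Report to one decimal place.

-2.9 mOsm/kg

Calculated osmolality = 2·Na + glucose/18 + urea
= 2·141 + 110/18 + 6.8
= 282 + 6.11 + 6.80
= 294.91 mOsm/kg ≈ 294.9 mOsm/kg
Osmolar gap = measured − calculated = 292 − 294.9 = -2.9 mOsm/kg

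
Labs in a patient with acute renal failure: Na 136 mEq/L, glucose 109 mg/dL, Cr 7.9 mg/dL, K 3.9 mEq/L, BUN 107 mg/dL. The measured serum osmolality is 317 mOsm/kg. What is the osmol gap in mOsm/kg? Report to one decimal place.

0.7 mOsm/kg

Calculated osmolality = 2·Na + glucose/18 + BUN/2.8
= 2·136 + 109/18 + 107/2.8
= 272 + 6.06 + 38.21
= 316.27 mOsm/kg ≈ 316.3 mOsm/kg
Osmolar gap = measured − calculated = 317 − 316.3 = 0.7 mOsm/kg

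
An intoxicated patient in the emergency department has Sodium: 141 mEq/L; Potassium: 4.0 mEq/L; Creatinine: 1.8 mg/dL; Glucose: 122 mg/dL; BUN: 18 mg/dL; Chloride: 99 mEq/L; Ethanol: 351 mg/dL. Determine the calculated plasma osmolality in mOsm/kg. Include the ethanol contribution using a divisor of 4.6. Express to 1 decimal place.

371.5 mOsm/kg

Calculated osmolality = 2·Na + glucose/18 + BUN/2.8 + ethanol/4.6
= 2·141 + 122/18 + 18/2.8 + 351/4.6
= 282 + 6.78 + 6.43 + 76.30
= 371.51 mOsm/kg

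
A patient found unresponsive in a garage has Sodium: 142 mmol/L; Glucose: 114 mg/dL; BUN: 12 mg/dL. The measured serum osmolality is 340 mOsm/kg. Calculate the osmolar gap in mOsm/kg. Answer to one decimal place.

45.4 mOsm/kg

Calculated osmolality = 2·Na + glucose/18 + BUN/2.8
= 2·142 + 114/18 + 12/2.8
= 284 + 6.33 + 4.29
= 294.62 mOsm/kg ≈ 294.6 mOsm/kg
Osmolar gap = measured − calculated = 340 − 294.6 = 45.4 mOsm/kg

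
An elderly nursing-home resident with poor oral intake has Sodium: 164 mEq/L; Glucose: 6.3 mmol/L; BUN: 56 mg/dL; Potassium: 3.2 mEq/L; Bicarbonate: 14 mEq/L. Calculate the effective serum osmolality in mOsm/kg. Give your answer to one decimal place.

334.3 mOsm/kg

Effective osmolality excludes urea (freely permeant across cell membranes):
2·Na + glucose
= 2·164 + 6.3
= 328 + 6.3
= 334.3 mOsm/kg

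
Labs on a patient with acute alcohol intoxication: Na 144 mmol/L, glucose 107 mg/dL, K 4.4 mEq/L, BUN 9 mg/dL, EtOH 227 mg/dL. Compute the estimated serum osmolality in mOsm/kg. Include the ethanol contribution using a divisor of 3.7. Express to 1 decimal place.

Calculated osmolality = 2·Na + glucose/18 + BUN/2.8 + ethanol/3.7
= 2·144 + 107/18 + 9/2.8 + 227/3.7
= 288 + 5.94 + 3.21 + 61.35
= 358.5 mOsm/kg

358.5 mOsm/kg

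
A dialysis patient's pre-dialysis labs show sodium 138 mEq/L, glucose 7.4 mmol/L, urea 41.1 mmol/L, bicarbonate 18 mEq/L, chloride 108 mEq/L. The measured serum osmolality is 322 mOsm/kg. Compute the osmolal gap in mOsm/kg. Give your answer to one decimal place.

-2.5 mOsm/kg

Calculated osmolality = 2·Na + glucose + urea
= 2·138 + 7.4 + 41.1
= 276 + 7.40 + 41.10
= 324.5 mOsm/kg ≈ 324.5 mOsm/kg
Osmolar gap = measured − calculated = 322 − 324.5 = -2.5 mOsm/kg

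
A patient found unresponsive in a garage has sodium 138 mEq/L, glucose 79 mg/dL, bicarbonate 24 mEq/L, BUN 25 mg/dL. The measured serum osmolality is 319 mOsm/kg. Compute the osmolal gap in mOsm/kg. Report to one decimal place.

29.7 mOsm/kg

Calculated osmolality = 2·Na + glucose/18 + BUN/2.8
= 2·138 + 79/18 + 25/2.8
= 276 + 4.39 + 8.93
= 289.32 mOsm/kg ≈ 289.3 mOsm/kg
Osmolar gap = measured − calculated = 319 − 289.3 = 29.7 mOsm/kg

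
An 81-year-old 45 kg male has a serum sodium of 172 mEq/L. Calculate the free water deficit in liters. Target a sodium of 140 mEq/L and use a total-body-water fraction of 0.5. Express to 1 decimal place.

TBW = 0.5 · 45 = 22.5 L
Free water deficit = TBW · (Na/140 − 1)
= 22.5 · (172/140 − 1)
= 22.5 · 0.2286
= 5.14 L

5.1 L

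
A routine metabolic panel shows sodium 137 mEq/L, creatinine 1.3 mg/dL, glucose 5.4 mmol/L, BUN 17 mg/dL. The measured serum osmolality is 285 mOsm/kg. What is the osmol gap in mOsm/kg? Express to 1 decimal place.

Calculated osmolality = 2·Na + glucose + BUN/2.8
= 2·137 + 5.4 + 17/2.8
= 274 + 5.40 + 6.07
= 285.47 mOsm/kg ≈ 285.5 mOsm/kg
Osmolar gap = measured − calculated = 285 − 285.5 = -0.5 mOsm/kg

-0.5 mOsm/kg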